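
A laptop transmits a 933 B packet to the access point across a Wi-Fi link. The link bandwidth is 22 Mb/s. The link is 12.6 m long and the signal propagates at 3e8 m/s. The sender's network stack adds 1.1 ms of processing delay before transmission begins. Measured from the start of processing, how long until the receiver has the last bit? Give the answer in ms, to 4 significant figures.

L = 933 × 8 = 7464 bits.
Transmission delay = L/R = 7464 / 22000000 = 0.339273 ms.
Propagation delay = d/s = 12.6 m / 300000000 m/s = 4.2e-05 ms.
Plus processing delay 1.1 ms = 1.1 ms.
Total = 1.439 ms.

1.439 ms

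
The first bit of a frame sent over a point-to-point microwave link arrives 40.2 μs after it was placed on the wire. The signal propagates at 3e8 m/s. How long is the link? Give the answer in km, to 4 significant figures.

d = s × t_prop = 300000000 × 4.02e-05 = 12.06 km.

12.06 km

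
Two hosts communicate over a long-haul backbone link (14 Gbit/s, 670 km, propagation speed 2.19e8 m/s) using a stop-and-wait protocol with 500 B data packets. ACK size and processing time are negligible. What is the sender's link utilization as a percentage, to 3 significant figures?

0.00467 %

t_tx = L/R = 4000/14000000000 = 2.85714e-07 s.
t_prop = 670000/219000000 = 0.00305936 s; RTT = 0.00611872 s.
Cycle = t_tx + RTT = 0.00611901 s.
Utilization = t_tx / cycle = 2.85714e-07/0.00611901 = 0.00467 %.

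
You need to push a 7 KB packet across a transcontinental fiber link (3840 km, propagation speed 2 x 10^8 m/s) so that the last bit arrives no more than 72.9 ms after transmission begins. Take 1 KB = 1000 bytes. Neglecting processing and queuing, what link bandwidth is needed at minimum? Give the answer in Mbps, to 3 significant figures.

1.04 Mbps

L = 56000 bits.
Propagation delay = 3840000 / 200000000 = 19.2 ms.
Transmission budget = 72.9 − 19.2 = 53.7 ms.
R ≥ L / t_tx = 56000 bits / 0.0537 s = 1.04 Mbps.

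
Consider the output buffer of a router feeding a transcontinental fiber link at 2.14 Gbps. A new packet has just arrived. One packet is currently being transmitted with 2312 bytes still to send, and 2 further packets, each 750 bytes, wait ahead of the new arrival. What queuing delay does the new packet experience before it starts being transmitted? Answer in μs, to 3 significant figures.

Each queued packet: L/R = 6000/2.14e+09 = 2.80374 μs.
2 queued → 5.60748 μs.
Plus remaining 18496 bits of current packet: 8.64299 μs.
Queuing delay = 14.3 μs.

14.3 μs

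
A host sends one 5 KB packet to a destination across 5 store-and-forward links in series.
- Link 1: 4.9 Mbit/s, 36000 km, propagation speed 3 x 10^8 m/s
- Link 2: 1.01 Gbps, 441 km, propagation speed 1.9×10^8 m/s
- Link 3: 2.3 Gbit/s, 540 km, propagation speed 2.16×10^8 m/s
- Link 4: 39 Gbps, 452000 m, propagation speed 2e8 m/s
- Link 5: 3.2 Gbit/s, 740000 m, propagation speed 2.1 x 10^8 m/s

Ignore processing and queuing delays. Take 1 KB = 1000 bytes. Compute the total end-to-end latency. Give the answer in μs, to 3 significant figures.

L = 40000 bits.
Transmission delays (L/R per hop): 8163.27, 39.604, 17.3913, 1.02564, 12.5 μs; sum = 8233.79 μs.
Propagation delays (d/s per hop): 120000, 2321.05, 2500, 2260, 3523.81 μs; sum = 130605 μs.
End-to-end = 139000 μs.

139000 μs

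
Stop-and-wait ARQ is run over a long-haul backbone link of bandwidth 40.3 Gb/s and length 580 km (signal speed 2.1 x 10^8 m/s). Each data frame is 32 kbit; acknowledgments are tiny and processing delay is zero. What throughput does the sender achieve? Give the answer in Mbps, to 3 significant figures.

5.79 Mbps

t_tx = L/R = 32000/40300000000 = 7.94045e-07 s.
t_prop = 580000/210000000 = 0.0027619 s; RTT = 0.00552381 s.
Cycle = t_tx + RTT = 0.0055246 s.
Throughput = L / cycle = 32000 / 0.0055246 = 5.79 Mbps.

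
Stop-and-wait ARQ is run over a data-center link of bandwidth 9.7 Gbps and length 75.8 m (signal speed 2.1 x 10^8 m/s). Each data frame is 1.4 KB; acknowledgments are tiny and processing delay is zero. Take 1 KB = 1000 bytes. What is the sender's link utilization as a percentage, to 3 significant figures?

t_tx = L/R = 11200/9700000000 = 1.15464e-06 s.
t_prop = 75.8/210000000 = 3.60952e-07 s; RTT = 7.21905e-07 s.
Cycle = t_tx + RTT = 1.87654e-06 s.
Utilization = t_tx / cycle = 1.15464e-06/1.87654e-06 = 61.5 %.

61.5 %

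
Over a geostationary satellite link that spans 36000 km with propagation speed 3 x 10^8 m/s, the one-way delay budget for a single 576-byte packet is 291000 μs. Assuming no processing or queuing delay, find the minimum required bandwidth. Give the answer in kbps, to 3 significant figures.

L = 4608 bits.
Propagation delay = 36000000 / 300000000 = 120000 μs.
Transmission budget = 291000 − 120000 = 171000 μs.
R ≥ L / t_tx = 4608 bits / 0.171 s = 26.9 kbps.

26.9 kbps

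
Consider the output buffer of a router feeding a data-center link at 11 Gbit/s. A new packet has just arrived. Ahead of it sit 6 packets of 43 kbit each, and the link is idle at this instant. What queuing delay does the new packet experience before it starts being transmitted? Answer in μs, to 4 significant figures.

Each queued packet: L/R = 43000/11000000000 = 3.90909 μs.
6 queued → 23.4545 μs.
Queuing delay = 23.45 μs.

23.45 μs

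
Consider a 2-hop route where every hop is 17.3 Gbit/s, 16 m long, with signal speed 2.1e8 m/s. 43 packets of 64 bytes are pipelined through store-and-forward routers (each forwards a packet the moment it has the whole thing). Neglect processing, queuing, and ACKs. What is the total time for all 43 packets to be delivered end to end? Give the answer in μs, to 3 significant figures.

Per-hop transmission t_tx = L/R = 512/17300000000 = 0.0295954 μs.
Per-hop propagation t_prop = 16/210000000 = 0.0761905 μs.
Pipeline fill: first packet needs 2·t_tx to clear all hops; remaining 42 packets each add one t_tx.
Total = (2+43-1)·t_tx + 2·t_prop = 44·0.0295954 + 2·0.0761905 = 1.45 μs.

1.45 μs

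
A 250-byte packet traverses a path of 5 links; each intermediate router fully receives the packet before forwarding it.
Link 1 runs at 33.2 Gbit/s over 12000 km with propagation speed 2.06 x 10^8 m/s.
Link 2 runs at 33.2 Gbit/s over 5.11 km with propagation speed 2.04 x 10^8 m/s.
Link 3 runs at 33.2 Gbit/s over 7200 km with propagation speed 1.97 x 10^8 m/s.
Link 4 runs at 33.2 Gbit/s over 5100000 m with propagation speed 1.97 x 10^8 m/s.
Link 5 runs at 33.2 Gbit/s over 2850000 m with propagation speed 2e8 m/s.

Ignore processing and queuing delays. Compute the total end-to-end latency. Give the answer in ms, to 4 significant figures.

135.0 ms

L = 250 × 8 = 2000 bits.
Transmission delay per hop = L/R = 2000/3.32e+10 = 6.0241e-05 ms; 5 hops → 0.000301205 ms.
Propagation delays (d/s per hop): 58.2524, 0.025049, 36.5482, 25.8883, 14.25 ms; sum = 134.964 ms.
End-to-end = 135.0 ms.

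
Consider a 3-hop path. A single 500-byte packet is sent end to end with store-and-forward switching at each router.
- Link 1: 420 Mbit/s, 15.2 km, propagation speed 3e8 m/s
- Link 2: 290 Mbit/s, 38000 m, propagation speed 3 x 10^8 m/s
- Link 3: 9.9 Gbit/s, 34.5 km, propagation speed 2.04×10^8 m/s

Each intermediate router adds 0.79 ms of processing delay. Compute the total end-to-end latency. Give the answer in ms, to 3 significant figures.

L = 500 × 8 = 4000 bits.
Transmission delays (L/R per hop): 0.00952381, 0.0137931, 0.00040404 ms; sum = 0.023721 ms.
Propagation delays (d/s per hop): 0.0506667, 0.126667, 0.169118 ms; sum = 0.346451 ms.
Processing at 2 router(s): 2 × 0.79 ms = 1.58 ms.
End-to-end = 1.95 ms.

1.95 ms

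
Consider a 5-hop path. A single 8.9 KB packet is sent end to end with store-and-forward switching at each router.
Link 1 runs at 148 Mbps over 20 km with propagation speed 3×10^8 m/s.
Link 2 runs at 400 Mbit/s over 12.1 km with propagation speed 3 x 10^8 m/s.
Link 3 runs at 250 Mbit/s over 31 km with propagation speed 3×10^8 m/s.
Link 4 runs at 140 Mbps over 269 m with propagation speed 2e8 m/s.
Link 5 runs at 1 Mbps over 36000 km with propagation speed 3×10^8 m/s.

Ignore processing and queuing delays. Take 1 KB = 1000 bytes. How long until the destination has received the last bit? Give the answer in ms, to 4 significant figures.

192.9 ms

L = 71200 bits.
Transmission delays (L/R per hop): 0.481081, 0.178, 0.2848, 0.508571, 71.2 ms; sum = 72.6525 ms.
Propagation delays (d/s per hop): 0.0666667, 0.0403333, 0.103333, 0.001345, 120 ms; sum = 120.212 ms.
End-to-end = 192.9 ms.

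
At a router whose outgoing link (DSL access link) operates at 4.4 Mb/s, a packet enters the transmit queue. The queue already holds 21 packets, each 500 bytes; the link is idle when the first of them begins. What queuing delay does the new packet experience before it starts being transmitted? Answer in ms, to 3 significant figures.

Each queued packet: L/R = 4000/4400000 = 0.909091 ms.
21 queued → 19.0909 ms.
Queuing delay = 19.1 ms.

19.1 ms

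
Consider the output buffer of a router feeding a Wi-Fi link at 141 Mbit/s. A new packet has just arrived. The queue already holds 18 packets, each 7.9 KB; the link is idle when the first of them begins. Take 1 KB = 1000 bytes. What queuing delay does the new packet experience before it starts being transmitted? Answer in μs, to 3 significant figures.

8070 μs

Each queued packet: L/R = 63200/141000000 = 448.227 μs.
18 queued → 8068.09 μs.
Queuing delay = 8070 μs.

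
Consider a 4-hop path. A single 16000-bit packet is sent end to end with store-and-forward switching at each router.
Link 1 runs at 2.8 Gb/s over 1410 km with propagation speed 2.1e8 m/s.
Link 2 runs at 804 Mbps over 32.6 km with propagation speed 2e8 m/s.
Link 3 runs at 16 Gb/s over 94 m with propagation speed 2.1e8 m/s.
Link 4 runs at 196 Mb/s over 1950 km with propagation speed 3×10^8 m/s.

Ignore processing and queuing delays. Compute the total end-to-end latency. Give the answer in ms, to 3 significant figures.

13.5 ms

Transmission delays (L/R per hop): 0.00571429, 0.0199005, 0.001, 0.0816327 ms; sum = 0.108247 ms.
Propagation delays (d/s per hop): 6.71429, 0.163, 0.000447619, 6.5 ms; sum = 13.3777 ms.
End-to-end = 13.5 ms.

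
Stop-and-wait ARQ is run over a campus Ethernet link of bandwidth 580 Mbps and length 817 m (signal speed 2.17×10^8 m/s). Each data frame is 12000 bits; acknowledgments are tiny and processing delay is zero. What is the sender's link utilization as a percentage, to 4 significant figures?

t_tx = L/R = 12000/580000000 = 2.06897e-05 s.
t_prop = 817/217000000 = 3.76498e-06 s; RTT = 7.52995e-06 s.
Cycle = t_tx + RTT = 2.82196e-05 s.
Utilization = t_tx / cycle = 2.06897e-05/2.82196e-05 = 73.32 %.

73.32 %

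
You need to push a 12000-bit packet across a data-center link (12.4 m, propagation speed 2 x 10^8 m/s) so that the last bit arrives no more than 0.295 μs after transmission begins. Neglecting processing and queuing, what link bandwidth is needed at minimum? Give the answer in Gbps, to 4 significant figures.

51.50 Gbps

Propagation delay = 12.4 / 200000000 = 0.062 μs.
Transmission budget = 0.295 − 0.062 = 0.233 μs.
R ≥ L / t_tx = 12000 bits / 2.33e-07 s = 51.50 Gbps.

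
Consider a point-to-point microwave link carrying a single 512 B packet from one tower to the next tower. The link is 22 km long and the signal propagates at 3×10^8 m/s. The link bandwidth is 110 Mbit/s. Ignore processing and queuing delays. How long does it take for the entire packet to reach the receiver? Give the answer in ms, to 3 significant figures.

L = 512 × 8 = 4096 bits.
Transmission delay = L/R = 4096 / 110000000 = 0.0372364 ms.
Propagation delay = d/s = 22000 m / 300000000 m/s = 0.0733333 ms.
Total = 0.111 ms.

0.111 ms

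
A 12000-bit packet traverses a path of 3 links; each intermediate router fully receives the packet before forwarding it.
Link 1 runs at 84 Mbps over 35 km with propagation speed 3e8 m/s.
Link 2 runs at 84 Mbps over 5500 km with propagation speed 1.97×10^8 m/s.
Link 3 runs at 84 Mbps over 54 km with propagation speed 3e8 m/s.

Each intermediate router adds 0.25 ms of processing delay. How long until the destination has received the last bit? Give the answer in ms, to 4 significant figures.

Transmission delay per hop = L/R = 12000/84000000 = 0.142857 ms; 3 hops → 0.428571 ms.
Propagation delays (d/s per hop): 0.116667, 27.9188, 0.18 ms; sum = 28.2154 ms.
Processing at 2 router(s): 2 × 0.25 ms = 0.5 ms.
End-to-end = 29.14 ms.

29.14 ms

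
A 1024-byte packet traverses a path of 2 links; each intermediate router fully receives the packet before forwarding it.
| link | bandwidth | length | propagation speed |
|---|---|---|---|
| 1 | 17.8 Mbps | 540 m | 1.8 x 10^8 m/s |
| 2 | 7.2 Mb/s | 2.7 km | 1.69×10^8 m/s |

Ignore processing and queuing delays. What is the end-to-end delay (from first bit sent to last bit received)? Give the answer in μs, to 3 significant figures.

L = 1024 × 8 = 8192 bits.
Transmission delays (L/R per hop): 460.225, 1137.78 μs; sum = 1598 μs.
Propagation delays (d/s per hop): 3, 15.9763 μs; sum = 18.9763 μs.
End-to-end = 1620 μs.

1620 μs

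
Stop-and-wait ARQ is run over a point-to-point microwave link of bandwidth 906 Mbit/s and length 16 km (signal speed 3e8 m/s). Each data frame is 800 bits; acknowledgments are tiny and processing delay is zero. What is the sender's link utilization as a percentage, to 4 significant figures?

0.8210 %

t_tx = L/R = 800/906000000 = 8.83002e-07 s.
t_prop = 16000/300000000 = 5.33333e-05 s; RTT = 0.000106667 s.
Cycle = t_tx + RTT = 0.00010755 s.
Utilization = t_tx / cycle = 8.83002e-07/0.00010755 = 0.8210 %.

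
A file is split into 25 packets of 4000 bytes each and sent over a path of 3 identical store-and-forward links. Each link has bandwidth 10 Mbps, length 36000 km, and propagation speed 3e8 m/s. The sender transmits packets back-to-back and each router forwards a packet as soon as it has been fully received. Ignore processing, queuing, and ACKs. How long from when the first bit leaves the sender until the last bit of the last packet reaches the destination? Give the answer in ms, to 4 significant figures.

446.4 ms

Per-hop transmission t_tx = L/R = 32000/10000000 = 3.2 ms.
Per-hop propagation t_prop = 36000000/300000000 = 120 ms.
Pipeline fill: first packet needs 3·t_tx to clear all hops; remaining 24 packets each add one t_tx.
Total = (3+25-1)·t_tx + 3·t_prop = 27·3.2 + 3·120 = 446.4 ms.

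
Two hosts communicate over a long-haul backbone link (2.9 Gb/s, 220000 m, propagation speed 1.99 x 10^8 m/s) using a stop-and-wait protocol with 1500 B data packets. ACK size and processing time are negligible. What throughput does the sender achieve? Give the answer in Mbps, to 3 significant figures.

t_tx = L/R = 12000/2900000000 = 4.13793e-06 s.
t_prop = 220000/199000000 = 0.00110553 s; RTT = 0.00221106 s.
Cycle = t_tx + RTT = 0.00221519 s.
Throughput = L / cycle = 12000 / 0.00221519 = 5.42 Mbps.

5.42 Mbps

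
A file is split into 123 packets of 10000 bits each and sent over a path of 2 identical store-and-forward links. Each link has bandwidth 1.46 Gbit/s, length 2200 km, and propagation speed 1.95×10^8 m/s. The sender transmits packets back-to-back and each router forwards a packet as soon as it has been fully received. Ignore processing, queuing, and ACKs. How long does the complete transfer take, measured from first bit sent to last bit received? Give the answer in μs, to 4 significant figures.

23410 μs

Per-hop transmission t_tx = L/R = 10000/1460000000 = 6.84932 μs.
Per-hop propagation t_prop = 2200000/195000000 = 11282.1 μs.
Pipeline fill: first packet needs 2·t_tx to clear all hops; remaining 122 packets each add one t_tx.
Total = (2+123-1)·t_tx + 2·t_prop = 124·6.84932 + 2·11282.1 = 23410 μs.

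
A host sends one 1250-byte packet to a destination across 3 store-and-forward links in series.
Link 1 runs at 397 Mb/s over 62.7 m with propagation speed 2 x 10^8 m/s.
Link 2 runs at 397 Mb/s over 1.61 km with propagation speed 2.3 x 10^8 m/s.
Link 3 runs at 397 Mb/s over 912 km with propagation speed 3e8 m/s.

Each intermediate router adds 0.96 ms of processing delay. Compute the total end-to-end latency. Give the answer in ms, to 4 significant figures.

5.043 ms

L = 1250 × 8 = 10000 bits.
Transmission delay per hop = L/R = 10000/397000000 = 0.0251889 ms; 3 hops → 0.0755668 ms.
Propagation delays (d/s per hop): 0.0003135, 0.007, 3.04 ms; sum = 3.04731 ms.
Processing at 2 router(s): 2 × 0.96 ms = 1.92 ms.
End-to-end = 5.043 ms.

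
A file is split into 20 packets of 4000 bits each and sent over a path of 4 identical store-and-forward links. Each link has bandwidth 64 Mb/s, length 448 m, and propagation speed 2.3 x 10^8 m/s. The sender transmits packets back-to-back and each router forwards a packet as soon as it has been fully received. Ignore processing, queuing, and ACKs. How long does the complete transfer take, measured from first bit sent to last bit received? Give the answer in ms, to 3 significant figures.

Per-hop transmission t_tx = L/R = 4000/64000000 = 0.0625 ms.
Per-hop propagation t_prop = 448/2.3e+08 = 0.00194783 ms.
Pipeline fill: first packet needs 4·t_tx to clear all hops; remaining 19 packets each add one t_tx.
Total = (4+20-1)·t_tx + 4·t_prop = 23·0.0625 + 4·0.00194783 = 1.45 ms.

1.45 ms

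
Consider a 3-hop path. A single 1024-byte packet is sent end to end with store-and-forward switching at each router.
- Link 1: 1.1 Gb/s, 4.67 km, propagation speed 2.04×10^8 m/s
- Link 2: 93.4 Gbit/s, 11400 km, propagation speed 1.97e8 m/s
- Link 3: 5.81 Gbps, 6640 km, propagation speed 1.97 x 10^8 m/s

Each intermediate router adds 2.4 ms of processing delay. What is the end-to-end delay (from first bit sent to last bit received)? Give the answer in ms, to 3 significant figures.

96.4 ms

L = 1024 × 8 = 8192 bits.
Transmission delays (L/R per hop): 0.00744727, 8.77088e-05, 0.00140998 ms; sum = 0.00894496 ms.
Propagation delays (d/s per hop): 0.0228922, 57.868, 33.7056 ms; sum = 91.5965 ms.
Processing at 2 router(s): 2 × 2.4 ms = 4.8 ms.
End-to-end = 96.4 ms.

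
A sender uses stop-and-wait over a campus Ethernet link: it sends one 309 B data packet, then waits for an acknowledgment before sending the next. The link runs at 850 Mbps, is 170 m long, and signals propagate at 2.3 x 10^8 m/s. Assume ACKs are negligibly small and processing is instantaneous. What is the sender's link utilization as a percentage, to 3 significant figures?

t_tx = L/R = 2472/850000000 = 2.90824e-06 s.
t_prop = 170/2.3e+08 = 7.3913e-07 s; RTT = 1.47826e-06 s.
Cycle = t_tx + RTT = 4.3865e-06 s.
Utilization = t_tx / cycle = 2.90824e-06/4.3865e-06 = 66.3 %.

66.3 %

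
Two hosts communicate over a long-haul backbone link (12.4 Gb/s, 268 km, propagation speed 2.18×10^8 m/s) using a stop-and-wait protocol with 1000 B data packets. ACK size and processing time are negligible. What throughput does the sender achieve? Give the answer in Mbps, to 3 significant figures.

3.25 Mbps

t_tx = L/R = 8000/12400000000 = 6.45161e-07 s.
t_prop = 268000/2.18e+08 = 0.00122936 s; RTT = 0.00245872 s.
Cycle = t_tx + RTT = 0.00245936 s.
Throughput = L / cycle = 8000 / 0.00245936 = 3.25 Mbps.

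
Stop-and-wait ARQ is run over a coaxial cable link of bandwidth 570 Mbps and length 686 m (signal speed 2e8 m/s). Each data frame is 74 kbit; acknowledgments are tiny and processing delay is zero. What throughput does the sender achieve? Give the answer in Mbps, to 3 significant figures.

541 Mbps

t_tx = L/R = 74000/570000000 = 0.000129825 s.
t_prop = 686/200000000 = 3.43e-06 s; RTT = 6.86e-06 s.
Cycle = t_tx + RTT = 0.000136685 s.
Throughput = L / cycle = 74000 / 0.000136685 = 541 Mbps.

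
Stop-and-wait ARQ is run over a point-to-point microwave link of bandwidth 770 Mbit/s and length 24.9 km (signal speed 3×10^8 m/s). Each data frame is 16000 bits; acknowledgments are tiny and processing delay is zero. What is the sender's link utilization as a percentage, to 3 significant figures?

11.1 %

t_tx = L/R = 16000/770000000 = 2.07792e-05 s.
t_prop = 24900/300000000 = 8.3e-05 s; RTT = 0.000166 s.
Cycle = t_tx + RTT = 0.000186779 s.
Utilization = t_tx / cycle = 2.07792e-05/0.000186779 = 11.1 %.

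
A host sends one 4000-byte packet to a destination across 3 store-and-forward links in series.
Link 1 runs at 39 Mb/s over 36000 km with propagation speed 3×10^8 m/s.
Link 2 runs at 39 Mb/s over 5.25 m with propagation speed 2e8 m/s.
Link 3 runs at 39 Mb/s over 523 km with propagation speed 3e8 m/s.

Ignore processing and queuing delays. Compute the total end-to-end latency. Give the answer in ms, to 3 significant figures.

124 ms

L = 4000 × 8 = 32000 bits.
Transmission delay per hop = L/R = 32000/39000000 = 0.820513 ms; 3 hops → 2.46154 ms.
Propagation delays (d/s per hop): 120, 2.625e-05, 1.74333 ms; sum = 121.743 ms.
End-to-end = 124 ms.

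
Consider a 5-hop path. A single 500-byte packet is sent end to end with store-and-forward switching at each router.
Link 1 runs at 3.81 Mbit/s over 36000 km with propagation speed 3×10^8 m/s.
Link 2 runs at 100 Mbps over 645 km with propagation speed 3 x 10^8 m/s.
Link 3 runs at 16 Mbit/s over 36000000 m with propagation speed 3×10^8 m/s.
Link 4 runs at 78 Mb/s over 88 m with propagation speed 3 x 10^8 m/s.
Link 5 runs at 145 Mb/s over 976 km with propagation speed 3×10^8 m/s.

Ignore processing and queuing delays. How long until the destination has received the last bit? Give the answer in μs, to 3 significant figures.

L = 500 × 8 = 4000 bits.
Transmission delays (L/R per hop): 1049.87, 40, 250, 51.2821, 27.5862 μs; sum = 1418.74 μs.
Propagation delays (d/s per hop): 120000, 2150, 120000, 0.293333, 3253.33 μs; sum = 245404 μs.
End-to-end = 247000 μs.

247000 μs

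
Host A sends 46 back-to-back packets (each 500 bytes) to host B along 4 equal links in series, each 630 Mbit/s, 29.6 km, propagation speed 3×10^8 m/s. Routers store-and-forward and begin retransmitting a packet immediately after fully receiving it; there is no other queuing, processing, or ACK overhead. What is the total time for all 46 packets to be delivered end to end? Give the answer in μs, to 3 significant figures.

Per-hop transmission t_tx = L/R = 4000/630000000 = 6.34921 μs.
Per-hop propagation t_prop = 29600/300000000 = 98.6667 μs.
Pipeline fill: first packet needs 4·t_tx to clear all hops; remaining 45 packets each add one t_tx.
Total = (4+46-1)·t_tx + 4·t_prop = 49·6.34921 + 4·98.6667 = 706 μs.

706 μs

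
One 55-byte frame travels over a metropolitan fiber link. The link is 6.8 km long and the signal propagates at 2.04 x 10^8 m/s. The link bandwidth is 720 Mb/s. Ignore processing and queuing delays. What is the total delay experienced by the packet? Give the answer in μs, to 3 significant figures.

33.9 μs

L = 55 × 8 = 440 bits.
Transmission delay = L/R = 440 / 720000000 = 0.611111 μs.
Propagation delay = d/s = 6800 m / 204000000 m/s = 33.3333 μs.
Total = 33.9 μs.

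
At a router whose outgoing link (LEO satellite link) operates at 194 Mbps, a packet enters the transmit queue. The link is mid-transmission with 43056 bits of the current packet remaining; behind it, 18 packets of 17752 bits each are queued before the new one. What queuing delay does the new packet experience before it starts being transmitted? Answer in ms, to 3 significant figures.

Each queued packet: L/R = 17752/194000000 = 0.0915052 ms.
18 queued → 1.64709 ms.
Plus remaining 43056 bits of current packet: 0.221938 ms.
Queuing delay = 1.87 ms.

1.87 ms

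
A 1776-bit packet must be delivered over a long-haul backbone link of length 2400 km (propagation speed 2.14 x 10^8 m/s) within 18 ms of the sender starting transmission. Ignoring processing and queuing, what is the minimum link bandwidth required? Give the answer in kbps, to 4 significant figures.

261.8 kbps

Propagation delay = 2400000 / 214000000 = 11.215 ms.
Transmission budget = 18 − 11.215 = 6.78505 ms.
R ≥ L / t_tx = 1776 bits / 0.00678505 s = 261.8 kbps.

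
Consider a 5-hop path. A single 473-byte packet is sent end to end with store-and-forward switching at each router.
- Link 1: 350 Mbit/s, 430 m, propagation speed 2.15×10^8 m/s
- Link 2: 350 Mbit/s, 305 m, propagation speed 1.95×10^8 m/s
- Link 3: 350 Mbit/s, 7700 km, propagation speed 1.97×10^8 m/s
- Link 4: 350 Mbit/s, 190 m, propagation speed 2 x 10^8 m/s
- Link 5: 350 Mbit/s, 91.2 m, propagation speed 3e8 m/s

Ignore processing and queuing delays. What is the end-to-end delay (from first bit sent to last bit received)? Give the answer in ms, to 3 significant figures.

L = 473 × 8 = 3784 bits.
Transmission delay per hop = L/R = 3784/350000000 = 0.0108114 ms; 5 hops → 0.0540571 ms.
Propagation delays (d/s per hop): 0.002, 0.0015641, 39.0863, 0.00095, 0.000304 ms; sum = 39.0911 ms.
End-to-end = 39.1 ms.

39.1 ms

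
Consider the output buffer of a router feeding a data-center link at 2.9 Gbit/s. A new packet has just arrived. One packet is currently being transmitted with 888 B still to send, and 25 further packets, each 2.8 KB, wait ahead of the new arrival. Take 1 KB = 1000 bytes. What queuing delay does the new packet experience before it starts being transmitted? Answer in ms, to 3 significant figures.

Each queued packet: L/R = 22400/2900000000 = 0.00772414 ms.
25 queued → 0.193103 ms.
Plus remaining 7104 bits of current packet: 0.00244966 ms.
Queuing delay = 0.196 ms.

0.196 ms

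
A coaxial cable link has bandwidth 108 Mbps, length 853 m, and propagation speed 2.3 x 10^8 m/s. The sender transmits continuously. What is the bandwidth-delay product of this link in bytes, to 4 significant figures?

50.07 bytes

Propagation delay = 853 / 2.3e+08 = 3.7087e-06 s.
BDP = R × t_prop = 108000000 × 3.7087e-06 = 400.539 bits.
In bytes: 400.539/8 = 50.07 bytes.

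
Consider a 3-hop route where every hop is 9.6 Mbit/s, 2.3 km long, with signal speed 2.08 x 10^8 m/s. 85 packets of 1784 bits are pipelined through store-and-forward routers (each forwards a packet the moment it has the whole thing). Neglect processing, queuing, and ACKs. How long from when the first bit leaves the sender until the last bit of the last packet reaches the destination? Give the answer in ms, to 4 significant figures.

16.20 ms

Per-hop transmission t_tx = L/R = 1784/9600000 = 0.185833 ms.
Per-hop propagation t_prop = 2300/208000000 = 0.0110577 ms.
Pipeline fill: first packet needs 3·t_tx to clear all hops; remaining 84 packets each add one t_tx.
Total = (3+85-1)·t_tx + 3·t_prop = 87·0.185833 + 3·0.0110577 = 16.20 ms.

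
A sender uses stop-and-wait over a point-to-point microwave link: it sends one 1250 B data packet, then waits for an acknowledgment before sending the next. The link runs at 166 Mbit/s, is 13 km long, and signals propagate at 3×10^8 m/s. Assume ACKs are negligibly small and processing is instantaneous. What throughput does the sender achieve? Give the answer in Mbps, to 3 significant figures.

t_tx = L/R = 10000/166000000 = 6.0241e-05 s.
t_prop = 13000/300000000 = 4.33333e-05 s; RTT = 8.66667e-05 s.
Cycle = t_tx + RTT = 0.000146908 s.
Throughput = L / cycle = 10000 / 0.000146908 = 68.1 Mbps.

68.1 Mbps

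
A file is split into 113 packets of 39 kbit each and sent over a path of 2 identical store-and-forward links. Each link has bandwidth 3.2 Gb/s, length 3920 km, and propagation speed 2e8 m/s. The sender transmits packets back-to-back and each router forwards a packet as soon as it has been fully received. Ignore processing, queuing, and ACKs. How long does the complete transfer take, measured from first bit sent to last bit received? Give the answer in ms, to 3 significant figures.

40.6 ms

Per-hop transmission t_tx = L/R = 39000/3200000000 = 0.0121875 ms.
Per-hop propagation t_prop = 3920000/200000000 = 19.6 ms.
Pipeline fill: first packet needs 2·t_tx to clear all hops; remaining 112 packets each add one t_tx.
Total = (2+113-1)·t_tx + 2·t_prop = 114·0.0121875 + 2·19.6 = 40.6 ms.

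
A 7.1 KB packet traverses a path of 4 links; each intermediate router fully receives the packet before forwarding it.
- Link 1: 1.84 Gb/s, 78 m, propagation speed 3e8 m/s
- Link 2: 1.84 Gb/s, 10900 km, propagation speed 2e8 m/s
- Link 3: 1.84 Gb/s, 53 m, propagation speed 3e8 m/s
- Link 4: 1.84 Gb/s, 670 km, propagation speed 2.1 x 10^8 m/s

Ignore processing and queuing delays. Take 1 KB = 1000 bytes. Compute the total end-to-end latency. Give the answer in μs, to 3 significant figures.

57800 μs

L = 56800 bits.
Transmission delay per hop = L/R = 56800/1840000000 = 30.8696 μs; 4 hops → 123.478 μs.
Propagation delays (d/s per hop): 0.26, 54500, 0.176667, 3190.48 μs; sum = 57690.9 μs.
End-to-end = 57800 μs.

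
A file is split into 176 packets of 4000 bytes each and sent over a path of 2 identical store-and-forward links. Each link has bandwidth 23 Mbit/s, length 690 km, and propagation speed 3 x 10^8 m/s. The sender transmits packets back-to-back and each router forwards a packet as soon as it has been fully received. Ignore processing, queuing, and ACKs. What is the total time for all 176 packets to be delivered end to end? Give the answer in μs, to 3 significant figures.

Per-hop transmission t_tx = L/R = 32000/23000000 = 1391.3 μs.
Per-hop propagation t_prop = 690000/300000000 = 2300 μs.
Pipeline fill: first packet needs 2·t_tx to clear all hops; remaining 175 packets each add one t_tx.
Total = (2+176-1)·t_tx + 2·t_prop = 177·1391.3 + 2·2300 = 251000 μs.

251000 μs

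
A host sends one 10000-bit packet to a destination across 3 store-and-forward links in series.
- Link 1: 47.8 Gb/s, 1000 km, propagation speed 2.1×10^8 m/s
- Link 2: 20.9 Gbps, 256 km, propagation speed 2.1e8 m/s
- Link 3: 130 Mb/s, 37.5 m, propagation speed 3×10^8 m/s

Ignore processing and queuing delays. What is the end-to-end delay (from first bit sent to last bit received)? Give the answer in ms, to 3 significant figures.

6.06 ms

Transmission delays (L/R per hop): 0.000209205, 0.000478469, 0.0769231 ms; sum = 0.0776108 ms.
Propagation delays (d/s per hop): 4.7619, 1.21905, 0.000125 ms; sum = 5.98108 ms.
End-to-end = 6.06 ms.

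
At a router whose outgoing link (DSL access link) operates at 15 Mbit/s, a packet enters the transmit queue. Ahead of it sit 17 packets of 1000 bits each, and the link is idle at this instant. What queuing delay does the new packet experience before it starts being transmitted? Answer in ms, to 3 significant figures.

Each queued packet: L/R = 1000/15000000 = 0.0666667 ms.
17 queued → 1.13333 ms.
Queuing delay = 1.13 ms.

1.13 ms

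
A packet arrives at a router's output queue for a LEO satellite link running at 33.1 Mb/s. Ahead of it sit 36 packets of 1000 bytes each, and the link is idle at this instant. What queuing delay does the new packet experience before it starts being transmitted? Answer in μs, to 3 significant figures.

8700 μs

Each queued packet: L/R = 8000/33100000 = 241.692 μs.
36 queued → 8700.91 μs.
Queuing delay = 8700 μs.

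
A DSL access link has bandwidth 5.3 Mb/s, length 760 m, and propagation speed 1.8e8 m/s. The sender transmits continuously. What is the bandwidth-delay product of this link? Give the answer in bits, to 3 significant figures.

22.4 bits

Propagation delay = 760 / 180000000 = 4.22222e-06 s.
BDP = R × t_prop = 5300000 × 4.22222e-06 = 22.3778 bits.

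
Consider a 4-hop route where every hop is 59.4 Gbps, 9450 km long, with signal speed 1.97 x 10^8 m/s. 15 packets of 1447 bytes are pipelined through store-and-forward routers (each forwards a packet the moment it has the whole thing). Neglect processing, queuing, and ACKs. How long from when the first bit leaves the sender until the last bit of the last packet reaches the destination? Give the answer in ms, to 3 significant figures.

Per-hop transmission t_tx = L/R = 11576/59400000000 = 0.000194882 ms.
Per-hop propagation t_prop = 9450000/197000000 = 47.9695 ms.
Pipeline fill: first packet needs 4·t_tx to clear all hops; remaining 14 packets each add one t_tx.
Total = (4+15-1)·t_tx + 4·t_prop = 18·0.000194882 + 4·47.9695 = 192 ms.

192 ms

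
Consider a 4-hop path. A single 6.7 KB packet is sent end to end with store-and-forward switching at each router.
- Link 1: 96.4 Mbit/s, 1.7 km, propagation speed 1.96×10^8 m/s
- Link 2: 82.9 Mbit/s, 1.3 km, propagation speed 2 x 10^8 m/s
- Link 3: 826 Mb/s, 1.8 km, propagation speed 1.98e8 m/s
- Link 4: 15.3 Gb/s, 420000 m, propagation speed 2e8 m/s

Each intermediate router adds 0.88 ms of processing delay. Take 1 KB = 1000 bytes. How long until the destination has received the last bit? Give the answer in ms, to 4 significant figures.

6.035 ms

L = 53600 bits.
Transmission delays (L/R per hop): 0.556017, 0.646562, 0.064891, 0.00350327 ms; sum = 1.27097 ms.
Propagation delays (d/s per hop): 0.00867347, 0.0065, 0.00909091, 2.1 ms; sum = 2.12426 ms.
Processing at 3 router(s): 3 × 0.88 ms = 2.64 ms.
End-to-end = 6.035 ms.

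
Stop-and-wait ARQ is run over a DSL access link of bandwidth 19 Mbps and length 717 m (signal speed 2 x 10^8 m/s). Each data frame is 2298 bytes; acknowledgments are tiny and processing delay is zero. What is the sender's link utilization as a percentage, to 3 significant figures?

99.3 %

t_tx = L/R = 18384/19000000 = 0.000967579 s.
t_prop = 717/200000000 = 3.585e-06 s; RTT = 7.17e-06 s.
Cycle = t_tx + RTT = 0.000974749 s.
Utilization = t_tx / cycle = 0.000967579/0.000974749 = 99.3 %.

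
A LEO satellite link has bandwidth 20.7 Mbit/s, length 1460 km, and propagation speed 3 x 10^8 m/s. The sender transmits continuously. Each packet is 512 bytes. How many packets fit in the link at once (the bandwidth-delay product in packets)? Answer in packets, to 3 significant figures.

24.6 packets

Propagation delay = 1460000 / 300000000 = 0.00486667 s.
BDP = R × t_prop = 20700000 × 0.00486667 = 100740 bits.
In packets of 4096 bits: 24.6 packets.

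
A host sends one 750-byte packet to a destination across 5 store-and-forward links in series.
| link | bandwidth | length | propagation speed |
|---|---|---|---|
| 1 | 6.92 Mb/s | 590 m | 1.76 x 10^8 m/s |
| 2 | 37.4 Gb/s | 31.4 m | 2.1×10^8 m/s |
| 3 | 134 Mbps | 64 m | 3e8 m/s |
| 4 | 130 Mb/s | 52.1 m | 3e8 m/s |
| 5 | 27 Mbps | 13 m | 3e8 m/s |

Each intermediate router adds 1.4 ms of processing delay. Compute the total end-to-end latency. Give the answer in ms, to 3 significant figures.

6.78 ms

L = 750 × 8 = 6000 bits.
Transmission delays (L/R per hop): 0.867052, 0.000160428, 0.0447761, 0.0461538, 0.222222 ms; sum = 1.18036 ms.
Propagation delays (d/s per hop): 0.00335227, 0.000149524, 0.000213333, 0.000173667, 4.33333e-05 ms; sum = 0.00393213 ms.
Processing at 4 router(s): 4 × 1.4 ms = 5.6 ms.
End-to-end = 6.78 ms.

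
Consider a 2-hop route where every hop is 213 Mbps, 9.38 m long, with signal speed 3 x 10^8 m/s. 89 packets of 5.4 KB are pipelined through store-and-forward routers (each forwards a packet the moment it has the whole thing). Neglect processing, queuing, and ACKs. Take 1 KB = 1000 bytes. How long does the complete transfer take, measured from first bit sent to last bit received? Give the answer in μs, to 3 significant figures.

Per-hop transmission t_tx = L/R = 43200/213000000 = 202.817 μs.
Per-hop propagation t_prop = 9.38/300000000 = 0.0312667 μs.
Pipeline fill: first packet needs 2·t_tx to clear all hops; remaining 88 packets each add one t_tx.
Total = (2+89-1)·t_tx + 2·t_prop = 90·202.817 + 2·0.0312667 = 18300 μs.

18300 μs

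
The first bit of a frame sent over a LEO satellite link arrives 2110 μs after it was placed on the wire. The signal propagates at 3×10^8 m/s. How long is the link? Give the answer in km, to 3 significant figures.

633 km

d = s × t_prop = 300000000 × 0.00211 = 633 km.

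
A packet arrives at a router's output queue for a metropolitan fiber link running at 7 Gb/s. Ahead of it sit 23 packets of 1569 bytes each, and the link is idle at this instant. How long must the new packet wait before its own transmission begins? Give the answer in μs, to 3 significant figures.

Each queued packet: L/R = 12552/7000000000 = 1.79314 μs.
23 queued → 41.2423 μs.
Queuing delay = 41.2 μs.

41.2 μs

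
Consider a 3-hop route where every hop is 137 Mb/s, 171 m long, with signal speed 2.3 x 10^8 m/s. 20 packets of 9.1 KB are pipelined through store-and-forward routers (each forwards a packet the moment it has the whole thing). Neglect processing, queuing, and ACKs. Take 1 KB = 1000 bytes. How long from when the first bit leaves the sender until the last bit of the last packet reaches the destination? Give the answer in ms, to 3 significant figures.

Per-hop transmission t_tx = L/R = 72800/137000000 = 0.531387 ms.
Per-hop propagation t_prop = 171/2.3e+08 = 0.000743478 ms.
Pipeline fill: first packet needs 3·t_tx to clear all hops; remaining 19 packets each add one t_tx.
Total = (3+20-1)·t_tx + 3·t_prop = 22·0.531387 + 3·0.000743478 = 11.7 ms.

11.7 ms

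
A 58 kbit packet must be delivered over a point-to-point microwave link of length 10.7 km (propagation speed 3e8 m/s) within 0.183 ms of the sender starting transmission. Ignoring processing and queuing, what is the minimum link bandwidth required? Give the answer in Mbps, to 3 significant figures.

394 Mbps

Propagation delay = 10700 / 300000000 = 0.0356667 ms.
Transmission budget = 0.183 − 0.0356667 = 0.147333 ms.
R ≥ L / t_tx = 58000 bits / 0.000147333 s = 394 Mbps.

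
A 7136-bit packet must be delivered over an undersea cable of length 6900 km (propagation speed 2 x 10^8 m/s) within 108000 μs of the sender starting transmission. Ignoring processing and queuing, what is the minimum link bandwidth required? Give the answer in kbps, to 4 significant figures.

97.09 kbps

Propagation delay = 6900000 / 200000000 = 34500 μs.
Transmission budget = 108000 − 34500 = 73500 μs.
R ≥ L / t_tx = 7136 bits / 0.0735 s = 97.09 kbps.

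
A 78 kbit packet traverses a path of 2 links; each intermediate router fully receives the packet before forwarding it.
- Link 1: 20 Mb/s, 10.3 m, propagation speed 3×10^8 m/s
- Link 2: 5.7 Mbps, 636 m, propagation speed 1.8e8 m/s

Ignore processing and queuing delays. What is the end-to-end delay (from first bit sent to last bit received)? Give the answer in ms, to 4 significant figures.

17.59 ms

L = 78000 bits.
Transmission delays (L/R per hop): 3.9, 13.6842 ms; sum = 17.5842 ms.
Propagation delays (d/s per hop): 3.43333e-05, 0.00353333 ms; sum = 0.00356767 ms.
End-to-end = 17.59 ms.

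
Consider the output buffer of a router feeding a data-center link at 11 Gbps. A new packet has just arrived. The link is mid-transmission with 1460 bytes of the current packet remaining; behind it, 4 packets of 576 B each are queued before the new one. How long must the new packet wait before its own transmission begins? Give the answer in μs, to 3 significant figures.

2.74 μs

Each queued packet: L/R = 4608/11000000000 = 0.418909 μs.
4 queued → 1.67564 μs.
Plus remaining 11680 bits of current packet: 1.06182 μs.
Queuing delay = 2.74 μs.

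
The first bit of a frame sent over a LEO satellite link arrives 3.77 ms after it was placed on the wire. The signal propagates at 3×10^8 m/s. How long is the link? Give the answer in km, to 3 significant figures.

1130 km

d = s × t_prop = 300000000 × 0.00377 = 1130 km.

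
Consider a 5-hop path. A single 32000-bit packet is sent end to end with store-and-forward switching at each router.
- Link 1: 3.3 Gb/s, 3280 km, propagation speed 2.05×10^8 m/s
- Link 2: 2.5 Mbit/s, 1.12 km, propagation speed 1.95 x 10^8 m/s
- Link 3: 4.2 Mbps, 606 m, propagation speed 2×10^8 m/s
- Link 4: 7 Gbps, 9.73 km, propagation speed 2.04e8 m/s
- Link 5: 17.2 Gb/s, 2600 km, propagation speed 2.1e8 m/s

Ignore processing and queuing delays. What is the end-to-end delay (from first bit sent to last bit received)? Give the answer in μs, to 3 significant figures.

Transmission delays (L/R per hop): 9.69697, 12800, 7619.05, 4.57143, 1.86047 μs; sum = 20435.2 μs.
Propagation delays (d/s per hop): 16000, 5.74359, 3.03, 47.6961, 12381 μs; sum = 28437.4 μs.
End-to-end = 48900 μs.

48900 μs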